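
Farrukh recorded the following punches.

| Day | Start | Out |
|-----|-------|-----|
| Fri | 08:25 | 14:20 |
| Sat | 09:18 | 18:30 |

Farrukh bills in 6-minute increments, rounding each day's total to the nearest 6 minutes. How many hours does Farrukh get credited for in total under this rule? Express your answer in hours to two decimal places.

15.10 hours

Fri: 08:25–14:20 = 5 h 55 min → rounds to 5 h 54 min
Sat: 09:18–18:30 = 9 h 12 min → rounds to 9 h 12 min
Total credited: 15 h 6 min.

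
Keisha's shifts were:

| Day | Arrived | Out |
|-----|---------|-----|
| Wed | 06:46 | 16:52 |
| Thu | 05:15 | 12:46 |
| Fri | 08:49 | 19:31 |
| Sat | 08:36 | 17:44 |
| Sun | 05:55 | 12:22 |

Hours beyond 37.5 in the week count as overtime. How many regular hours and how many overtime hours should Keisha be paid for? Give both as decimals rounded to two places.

Regular 37.50 hours, overtime 6.40 hours

Wed: 06:46–16:52 = 10 h 6 min
Thu: 05:15–12:46 = 7 h 31 min
Fri: 08:49–19:31 = 10 h 42 min
Sat: 08:36–17:44 = 9 h 8 min
Sun: 05:55–12:22 = 6 h 27 min
Total worked: 43 h 54 min = 43.90 h.
Threshold 37.5 h → overtime 6 h 24 min, regular 37 h 30 min.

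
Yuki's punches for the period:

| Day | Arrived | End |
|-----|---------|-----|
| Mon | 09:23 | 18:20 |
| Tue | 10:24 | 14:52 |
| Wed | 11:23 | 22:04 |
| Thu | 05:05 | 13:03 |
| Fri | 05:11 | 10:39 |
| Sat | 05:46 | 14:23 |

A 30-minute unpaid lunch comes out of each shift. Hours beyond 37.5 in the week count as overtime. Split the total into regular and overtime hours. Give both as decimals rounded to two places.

Mon: 09:23–18:20 = 8 h 57 min; less 30 min break → 8 h 27 min
Tue: 10:24–14:52 = 4 h 28 min; less 30 min break → 3 h 58 min
Wed: 11:23–22:04 = 10 h 41 min; less 30 min break → 10 h 11 min
Thu: 05:05–13:03 = 7 h 58 min; less 30 min break → 7 h 28 min
Fri: 05:11–10:39 = 5 h 28 min; less 30 min break → 4 h 58 min
Sat: 05:46–14:23 = 8 h 37 min; less 30 min break → 8 h 7 min
Total worked: 43 h 9 min = 43.15 h.
Threshold 37.5 h → overtime 5 h 39 min, regular 37 h 30 min.

Regular 37.50 hours, overtime 5.65 hours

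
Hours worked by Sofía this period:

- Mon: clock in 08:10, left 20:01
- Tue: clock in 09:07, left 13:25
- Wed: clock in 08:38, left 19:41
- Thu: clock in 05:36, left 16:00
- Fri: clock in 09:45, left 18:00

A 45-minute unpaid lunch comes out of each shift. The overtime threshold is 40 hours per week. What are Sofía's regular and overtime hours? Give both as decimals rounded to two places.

Regular 40.00 hours, overtime 2.10 hours

Mon: 08:10–20:01 = 11 h 51 min; less 45 min break → 11 h 6 min
Tue: 09:07–13:25 = 4 h 18 min; less 45 min break → 3 h 33 min
Wed: 08:38–19:41 = 11 h 3 min; less 45 min break → 10 h 18 min
Thu: 05:36–16:00 = 10 h 24 min; less 45 min break → 9 h 39 min
Fri: 09:45–18:00 = 8 h 15 min; less 45 min break → 7 h 30 min
Total worked: 42 h 6 min = 42.10 h.
Threshold 40 h → overtime 2 h 6 min, regular 40 h 0 min.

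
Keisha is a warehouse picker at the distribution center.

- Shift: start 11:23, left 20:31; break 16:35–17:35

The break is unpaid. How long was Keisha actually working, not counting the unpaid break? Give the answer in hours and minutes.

8 h 8 min

Shift: 11:23–20:31 = 9 h 8 min; less 60 min break → 8 h 8 min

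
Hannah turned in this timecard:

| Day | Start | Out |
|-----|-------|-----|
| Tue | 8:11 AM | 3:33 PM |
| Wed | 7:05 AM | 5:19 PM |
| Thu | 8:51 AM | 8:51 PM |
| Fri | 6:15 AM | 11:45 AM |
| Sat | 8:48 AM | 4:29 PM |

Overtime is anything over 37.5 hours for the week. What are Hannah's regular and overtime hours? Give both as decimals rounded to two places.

Regular 37.50 hours, overtime 5.28 hours

Tue: 8:11 AM–3:33 PM = 7 h 22 min
Wed: 7:05 AM–5:19 PM = 10 h 14 min
Thu: 8:51 AM–8:51 PM = 12 h 0 min
Fri: 6:15 AM–11:45 AM = 5 h 30 min
Sat: 8:48 AM–4:29 PM = 7 h 41 min
Total worked: 42 h 47 min = 42.78 h.
Threshold 37.5 h → overtime 5 h 17 min, regular 37 h 30 min.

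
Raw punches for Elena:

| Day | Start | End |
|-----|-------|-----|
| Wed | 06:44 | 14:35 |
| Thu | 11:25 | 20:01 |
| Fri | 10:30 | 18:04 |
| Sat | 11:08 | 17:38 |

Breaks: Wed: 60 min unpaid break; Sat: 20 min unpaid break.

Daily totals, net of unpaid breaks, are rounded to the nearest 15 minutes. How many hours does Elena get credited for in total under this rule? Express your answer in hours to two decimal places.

Wed: 06:44–14:35 = 7 h 51 min − 60 min = 6 h 51 min → rounds to 6 h 45 min
Thu: 11:25–20:01 = 8 h 36 min → rounds to 8 h 30 min
Fri: 10:30–18:04 = 7 h 34 min → rounds to 7 h 30 min
Sat: 11:08–17:38 = 6 h 30 min − 20 min = 6 h 10 min → rounds to 6 h 15 min
Total credited: 29 h 0 min.

29.00 hours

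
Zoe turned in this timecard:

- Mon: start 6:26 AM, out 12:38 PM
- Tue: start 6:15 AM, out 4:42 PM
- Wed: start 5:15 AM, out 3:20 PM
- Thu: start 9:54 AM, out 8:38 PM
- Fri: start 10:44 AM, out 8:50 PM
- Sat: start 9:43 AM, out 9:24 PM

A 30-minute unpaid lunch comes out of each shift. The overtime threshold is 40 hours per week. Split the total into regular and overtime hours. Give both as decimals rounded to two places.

Mon: 6:26 AM–12:38 PM = 6 h 12 min; less 30 min break → 5 h 42 min
Tue: 6:15 AM–4:42 PM = 10 h 27 min; less 30 min break → 9 h 57 min
Wed: 5:15 AM–3:20 PM = 10 h 5 min; less 30 min break → 9 h 35 min
Thu: 9:54 AM–8:38 PM = 10 h 44 min; less 30 min break → 10 h 14 min
Fri: 10:44 AM–8:50 PM = 10 h 6 min; less 30 min break → 9 h 36 min
Sat: 9:43 AM–9:24 PM = 11 h 41 min; less 30 min break → 11 h 11 min
Total worked: 56 h 15 min = 56.25 h.
Threshold 40 h → overtime 16 h 15 min, regular 40 h 0 min.

Regular 40.00 hours, overtime 16.25 hours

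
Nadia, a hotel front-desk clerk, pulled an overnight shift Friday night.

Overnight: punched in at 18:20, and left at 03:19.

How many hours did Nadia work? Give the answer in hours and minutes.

8 h 59 min

Overnight: 18:20 → midnight = 5 h 40 min; midnight → 03:19 = 3 h 19 min; span 8 h 59 min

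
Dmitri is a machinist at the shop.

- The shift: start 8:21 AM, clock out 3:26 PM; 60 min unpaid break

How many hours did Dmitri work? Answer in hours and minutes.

6 h 5 min

The shift: 8:21 AM–3:26 PM = 7 h 5 min; less 60 min break → 6 h 5 min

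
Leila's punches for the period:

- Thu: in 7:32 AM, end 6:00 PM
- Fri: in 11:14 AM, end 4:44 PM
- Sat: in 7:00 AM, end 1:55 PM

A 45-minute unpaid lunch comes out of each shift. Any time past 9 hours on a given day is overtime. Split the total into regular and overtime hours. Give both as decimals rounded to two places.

Regular 19.92 hours, overtime 0.72 hours

Thu: 7:32 AM–6:00 PM = 10 h 28 min; less 45 min break → 9 h 43 min
Fri: 11:14 AM–4:44 PM = 5 h 30 min; less 45 min break → 4 h 45 min
Sat: 7:00 AM–1:55 PM = 6 h 55 min; less 45 min break → 6 h 10 min
Thu reg 9 h 0 min / OT 0 h 43 min; Fri reg 4 h 45 min / OT 0 h 0 min; Sat reg 6 h 10 min / OT 0 h 0 min.
Totals: regular 19 h 55 min, overtime 0 h 43 min.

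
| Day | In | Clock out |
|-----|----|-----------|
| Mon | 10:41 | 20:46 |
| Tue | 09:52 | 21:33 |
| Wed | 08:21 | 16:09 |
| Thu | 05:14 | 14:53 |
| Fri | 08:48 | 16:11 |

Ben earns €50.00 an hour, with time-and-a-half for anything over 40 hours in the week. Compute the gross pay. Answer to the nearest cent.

Mon: 10:41–20:46 = 10 h 5 min
Tue: 09:52–21:33 = 11 h 41 min
Wed: 08:21–16:09 = 7 h 48 min
Thu: 05:14–14:53 = 9 h 39 min
Fri: 08:48–16:11 = 7 h 23 min
Total worked: 46 h 36 min = 2796 min.
Regular 40 h 0 min = 2400 min at €50.00/h; overtime 6 h 36 min = 396 min at €75.00/h.
Pay = (2400 × €50.00 + 396 × €75.00) ÷ 60 = €2495.00.

€2495.00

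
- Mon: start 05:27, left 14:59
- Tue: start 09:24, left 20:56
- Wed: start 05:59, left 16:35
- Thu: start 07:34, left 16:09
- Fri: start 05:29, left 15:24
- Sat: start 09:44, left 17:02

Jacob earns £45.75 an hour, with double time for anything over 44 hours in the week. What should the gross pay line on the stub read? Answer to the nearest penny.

Mon: 05:27–14:59 = 9 h 32 min
Tue: 09:24–20:56 = 11 h 32 min
Wed: 05:59–16:35 = 10 h 36 min
Thu: 07:34–16:09 = 8 h 35 min
Fri: 05:29–15:24 = 9 h 55 min
Sat: 09:44–17:02 = 7 h 18 min
Total worked: 57 h 28 min = 3448 min.
Regular 44 h 0 min = 2640 min at £45.75/h; overtime 13 h 28 min = 808 min at £91.50/h.
Pay = (2640 × £45.75 + 808 × £91.50) ÷ 60 = £3245.20.

£3245.20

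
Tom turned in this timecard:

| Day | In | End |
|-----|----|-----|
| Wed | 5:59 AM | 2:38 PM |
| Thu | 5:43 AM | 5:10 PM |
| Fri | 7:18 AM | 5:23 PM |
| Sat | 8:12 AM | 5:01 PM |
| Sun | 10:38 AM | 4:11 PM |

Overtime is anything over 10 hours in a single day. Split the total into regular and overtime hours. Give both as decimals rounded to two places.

Regular 43.02 hours, overtime 1.53 hours

Wed: 5:59 AM–2:38 PM = 8 h 39 min
Thu: 5:43 AM–5:10 PM = 11 h 27 min
Fri: 7:18 AM–5:23 PM = 10 h 5 min
Sat: 8:12 AM–5:01 PM = 8 h 49 min
Sun: 10:38 AM–4:11 PM = 5 h 33 min
Wed reg 8 h 39 min / OT 0 h 0 min; Thu reg 10 h 0 min / OT 1 h 27 min; Fri reg 10 h 0 min / OT 0 h 5 min; Sat reg 8 h 49 min / OT 0 h 0 min; Sun reg 5 h 33 min / OT 0 h 0 min.
Totals: regular 43 h 1 min, overtime 1 h 32 min.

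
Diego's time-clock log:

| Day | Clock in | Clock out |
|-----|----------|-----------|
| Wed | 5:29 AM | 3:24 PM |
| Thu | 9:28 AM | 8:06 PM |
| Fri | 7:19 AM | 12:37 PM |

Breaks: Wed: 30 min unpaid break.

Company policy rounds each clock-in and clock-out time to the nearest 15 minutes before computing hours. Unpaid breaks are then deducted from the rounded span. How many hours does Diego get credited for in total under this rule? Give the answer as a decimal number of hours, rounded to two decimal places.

25.25 hours

Wed: in 5:29 AM→5:30 AM, out 3:24 PM→3:30 PM; 10 h 0 min − 30 min = 9 h 30 min
Thu: in 9:28 AM→9:30 AM, out 8:06 PM→8:00 PM; 10 h 30 min
Fri: in 7:19 AM→7:15 AM, out 12:37 PM→12:30 PM; 5 h 15 min
Total credited: 25 h 15 min.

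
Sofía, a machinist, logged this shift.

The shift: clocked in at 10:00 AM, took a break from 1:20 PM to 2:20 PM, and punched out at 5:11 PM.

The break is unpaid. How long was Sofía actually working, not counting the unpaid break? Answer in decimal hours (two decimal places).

The shift: 10:00 AM–5:11 PM = 7 h 11 min; less 60 min break → 6 h 11 min

6.18 hours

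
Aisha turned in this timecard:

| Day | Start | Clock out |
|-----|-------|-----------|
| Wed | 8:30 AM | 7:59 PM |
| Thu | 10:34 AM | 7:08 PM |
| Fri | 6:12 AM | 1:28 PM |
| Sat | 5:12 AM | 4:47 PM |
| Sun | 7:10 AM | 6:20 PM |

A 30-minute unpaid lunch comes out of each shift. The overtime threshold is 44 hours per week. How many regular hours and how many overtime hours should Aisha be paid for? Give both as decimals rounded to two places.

Regular 44.00 hours, overtime 3.57 hours

Wed: 8:30 AM–7:59 PM = 11 h 29 min; less 30 min break → 10 h 59 min
Thu: 10:34 AM–7:08 PM = 8 h 34 min; less 30 min break → 8 h 4 min
Fri: 6:12 AM–1:28 PM = 7 h 16 min; less 30 min break → 6 h 46 min
Sat: 5:12 AM–4:47 PM = 11 h 35 min; less 30 min break → 11 h 5 min
Sun: 7:10 AM–6:20 PM = 11 h 10 min; less 30 min break → 10 h 40 min
Total worked: 47 h 34 min = 47.57 h.
Threshold 44 h → overtime 3 h 34 min, regular 44 h 0 min.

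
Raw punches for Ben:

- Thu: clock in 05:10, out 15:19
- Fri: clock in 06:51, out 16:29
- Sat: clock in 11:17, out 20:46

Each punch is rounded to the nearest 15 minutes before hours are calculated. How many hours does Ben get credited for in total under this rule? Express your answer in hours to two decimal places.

29.25 hours

Thu: in 05:10→05:15, out 15:19→15:15; 10 h 0 min
Fri: in 06:51→06:45, out 16:29→16:30; 9 h 45 min
Sat: in 11:17→11:15, out 20:46→20:45; 9 h 30 min
Total credited: 29 h 15 min.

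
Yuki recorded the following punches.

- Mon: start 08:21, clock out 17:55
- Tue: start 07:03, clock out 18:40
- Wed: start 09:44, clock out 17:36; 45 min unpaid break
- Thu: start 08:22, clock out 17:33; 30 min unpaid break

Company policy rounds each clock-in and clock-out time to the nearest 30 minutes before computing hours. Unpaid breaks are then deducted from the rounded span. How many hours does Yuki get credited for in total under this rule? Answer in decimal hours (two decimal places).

36.75 hours

Mon: in 08:21→08:30, out 17:55→18:00; 9 h 30 min
Tue: in 07:03→07:00, out 18:40→18:30; 11 h 30 min
Wed: in 09:44→09:30, out 17:36→17:30; 8 h 0 min − 45 min = 7 h 15 min
Thu: in 08:22→08:30, out 17:33→17:30; 9 h 0 min − 30 min = 8 h 30 min
Total credited: 36 h 45 min.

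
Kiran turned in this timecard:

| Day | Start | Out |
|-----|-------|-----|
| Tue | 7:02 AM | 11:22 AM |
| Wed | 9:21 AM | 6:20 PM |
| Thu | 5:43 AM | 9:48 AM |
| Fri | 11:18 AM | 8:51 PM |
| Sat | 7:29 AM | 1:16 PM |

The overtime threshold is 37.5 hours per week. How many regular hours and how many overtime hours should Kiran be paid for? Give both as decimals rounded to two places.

Regular 32.73 hours, overtime 0.00 hours

Tue: 7:02 AM–11:22 AM = 4 h 20 min
Wed: 9:21 AM–6:20 PM = 8 h 59 min
Thu: 5:43 AM–9:48 AM = 4 h 5 min
Fri: 11:18 AM–8:51 PM = 9 h 33 min
Sat: 7:29 AM–1:16 PM = 5 h 47 min
Total worked: 32 h 44 min = 32.73 h.
Threshold 37.5 h → overtime 0 h 0 min, regular 32 h 44 min.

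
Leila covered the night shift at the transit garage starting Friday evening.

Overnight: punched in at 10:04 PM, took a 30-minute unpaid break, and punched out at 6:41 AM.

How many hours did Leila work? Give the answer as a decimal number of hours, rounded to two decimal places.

8.12 hours

Overnight: 10:04 PM → midnight = 1 h 56 min; midnight → 6:41 AM = 6 h 41 min; span 8 h 37 min; less 30 min break → 8 h 7 min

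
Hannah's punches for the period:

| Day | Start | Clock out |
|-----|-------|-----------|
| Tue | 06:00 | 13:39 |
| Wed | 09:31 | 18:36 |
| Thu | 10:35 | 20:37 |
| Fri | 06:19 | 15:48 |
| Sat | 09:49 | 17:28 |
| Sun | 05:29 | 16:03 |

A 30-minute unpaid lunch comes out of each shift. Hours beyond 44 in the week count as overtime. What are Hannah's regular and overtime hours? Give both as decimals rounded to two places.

Tue: 06:00–13:39 = 7 h 39 min; less 30 min break → 7 h 9 min
Wed: 09:31–18:36 = 9 h 5 min; less 30 min break → 8 h 35 min
Thu: 10:35–20:37 = 10 h 2 min; less 30 min break → 9 h 32 min
Fri: 06:19–15:48 = 9 h 29 min; less 30 min break → 8 h 59 min
Sat: 09:49–17:28 = 7 h 39 min; less 30 min break → 7 h 9 min
Sun: 05:29–16:03 = 10 h 34 min; less 30 min break → 10 h 4 min
Total worked: 51 h 28 min = 51.47 h.
Threshold 44 h → overtime 7 h 28 min, regular 44 h 0 min.

Regular 44.00 hours, overtime 7.47 hours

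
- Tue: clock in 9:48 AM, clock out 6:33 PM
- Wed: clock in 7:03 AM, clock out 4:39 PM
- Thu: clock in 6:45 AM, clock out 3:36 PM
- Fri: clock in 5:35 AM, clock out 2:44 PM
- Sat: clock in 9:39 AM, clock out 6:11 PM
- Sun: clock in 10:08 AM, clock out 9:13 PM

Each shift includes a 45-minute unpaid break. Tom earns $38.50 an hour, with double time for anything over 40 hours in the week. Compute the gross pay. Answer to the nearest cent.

$2422.93

Tue: 9:48 AM–6:33 PM = 8 h 45 min; less 45 min break → 8 h 0 min
Wed: 7:03 AM–4:39 PM = 9 h 36 min; less 45 min break → 8 h 51 min
Thu: 6:45 AM–3:36 PM = 8 h 51 min; less 45 min break → 8 h 6 min
Fri: 5:35 AM–2:44 PM = 9 h 9 min; less 45 min break → 8 h 24 min
Sat: 9:39 AM–6:11 PM = 8 h 32 min; less 45 min break → 7 h 47 min
Sun: 10:08 AM–9:13 PM = 11 h 5 min; less 45 min break → 10 h 20 min
Total worked: 51 h 28 min = 3088 min.
Regular 40 h 0 min = 2400 min at $38.50/h; overtime 11 h 28 min = 688 min at $77.00/h.
Pay = (2400 × $38.50 + 688 × $77.00) ÷ 60 = $2422.93.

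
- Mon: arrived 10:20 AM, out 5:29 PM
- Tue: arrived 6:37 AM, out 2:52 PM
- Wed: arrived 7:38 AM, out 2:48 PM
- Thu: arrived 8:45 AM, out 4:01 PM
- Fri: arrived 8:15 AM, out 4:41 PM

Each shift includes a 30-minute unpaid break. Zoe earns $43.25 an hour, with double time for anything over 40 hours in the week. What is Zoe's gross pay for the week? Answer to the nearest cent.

$1546.91

Mon: 10:20 AM–5:29 PM = 7 h 9 min; less 30 min break → 6 h 39 min
Tue: 6:37 AM–2:52 PM = 8 h 15 min; less 30 min break → 7 h 45 min
Wed: 7:38 AM–2:48 PM = 7 h 10 min; less 30 min break → 6 h 40 min
Thu: 8:45 AM–4:01 PM = 7 h 16 min; less 30 min break → 6 h 46 min
Fri: 8:15 AM–4:41 PM = 8 h 26 min; less 30 min break → 7 h 56 min
Total worked: 35 h 46 min = 2146 min.
Regular 35 h 46 min = 2146 min at $43.25/h; overtime 0 h 0 min = 0 min at $86.50/h.
Pay = (2146 × $43.25 + 0 × $86.50) ÷ 60 = $1546.91.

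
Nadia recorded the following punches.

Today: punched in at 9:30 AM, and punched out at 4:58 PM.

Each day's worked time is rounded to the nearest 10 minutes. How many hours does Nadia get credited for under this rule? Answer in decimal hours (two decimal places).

Today: 9:30 AM–4:58 PM = 7 h 28 min → rounds to 7 h 30 min

7.50 hours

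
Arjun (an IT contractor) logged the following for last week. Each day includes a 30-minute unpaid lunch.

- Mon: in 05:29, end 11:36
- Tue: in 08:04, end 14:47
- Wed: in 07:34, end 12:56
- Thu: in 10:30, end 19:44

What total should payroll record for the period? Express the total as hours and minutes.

Mon: 05:29–11:36 = 6 h 7 min; less 30 min break → 5 h 37 min
Tue: 08:04–14:47 = 6 h 43 min; less 30 min break → 6 h 13 min
Wed: 07:34–12:56 = 5 h 22 min; less 30 min break → 4 h 52 min
Thu: 10:30–19:44 = 9 h 14 min; less 30 min break → 8 h 44 min
Total: 5 h 37 min + 6 h 13 min + 4 h 52 min + 8 h 44 min = 25 h 26 min.

25 h 26 min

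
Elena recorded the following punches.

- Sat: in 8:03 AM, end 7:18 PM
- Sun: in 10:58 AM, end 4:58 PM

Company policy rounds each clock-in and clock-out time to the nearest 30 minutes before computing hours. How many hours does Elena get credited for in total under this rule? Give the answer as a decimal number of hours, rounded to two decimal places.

Sat: in 8:03 AM→8:00 AM, out 7:18 PM→7:30 PM; 11 h 30 min
Sun: in 10:58 AM→11:00 AM, out 4:58 PM→5:00 PM; 6 h 0 min
Total credited: 17 h 30 min.

17.50 hours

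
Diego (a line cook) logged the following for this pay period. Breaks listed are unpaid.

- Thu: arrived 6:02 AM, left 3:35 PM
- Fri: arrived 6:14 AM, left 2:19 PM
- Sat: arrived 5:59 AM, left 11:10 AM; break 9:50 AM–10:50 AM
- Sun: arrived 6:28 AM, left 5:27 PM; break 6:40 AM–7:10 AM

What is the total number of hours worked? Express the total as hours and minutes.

32 h 18 min

Thu: 6:02 AM–3:35 PM = 9 h 33 min
Fri: 6:14 AM–2:19 PM = 8 h 5 min
Sat: 5:59 AM–11:10 AM = 5 h 11 min; less 60 min break → 4 h 11 min
Sun: 6:28 AM–5:27 PM = 10 h 59 min; less 30 min break → 10 h 29 min
Total: 9 h 33 min + 8 h 5 min + 4 h 11 min + 10 h 29 min = 32 h 18 min.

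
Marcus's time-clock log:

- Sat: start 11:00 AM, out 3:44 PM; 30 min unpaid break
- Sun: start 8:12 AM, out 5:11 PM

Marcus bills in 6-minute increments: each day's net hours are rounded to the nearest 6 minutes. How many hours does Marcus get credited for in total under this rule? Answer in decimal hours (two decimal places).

Sat: 11:00 AM–3:44 PM = 4 h 44 min − 30 min = 4 h 14 min → rounds to 4 h 12 min
Sun: 8:12 AM–5:11 PM = 8 h 59 min → rounds to 9 h 0 min
Total credited: 13 h 12 min.

13.20 hours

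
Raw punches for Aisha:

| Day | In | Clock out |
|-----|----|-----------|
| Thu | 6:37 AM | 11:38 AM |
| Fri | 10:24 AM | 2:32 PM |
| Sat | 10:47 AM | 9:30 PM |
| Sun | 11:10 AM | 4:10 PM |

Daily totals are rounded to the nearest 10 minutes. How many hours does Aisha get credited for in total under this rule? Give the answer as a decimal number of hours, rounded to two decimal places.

Thu: 6:37 AM–11:38 AM = 5 h 1 min → rounds to 5 h 0 min
Fri: 10:24 AM–2:32 PM = 4 h 8 min → rounds to 4 h 10 min
Sat: 10:47 AM–9:30 PM = 10 h 43 min → rounds to 10 h 40 min
Sun: 11:10 AM–4:10 PM = 5 h 0 min → rounds to 5 h 0 min
Total credited: 24 h 50 min.

24.83 hours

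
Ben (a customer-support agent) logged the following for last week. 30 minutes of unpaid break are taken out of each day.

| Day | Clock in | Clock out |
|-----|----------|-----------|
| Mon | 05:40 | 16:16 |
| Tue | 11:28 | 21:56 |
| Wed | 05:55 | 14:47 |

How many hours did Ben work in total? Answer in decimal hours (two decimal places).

Mon: 05:40–16:16 = 10 h 36 min; less 30 min break → 10 h 6 min
Tue: 11:28–21:56 = 10 h 28 min; less 30 min break → 9 h 58 min
Wed: 05:55–14:47 = 8 h 52 min; less 30 min break → 8 h 22 min
Total: 10 h 6 min + 9 h 58 min + 8 h 22 min = 28 h 26 min.

28.43 hours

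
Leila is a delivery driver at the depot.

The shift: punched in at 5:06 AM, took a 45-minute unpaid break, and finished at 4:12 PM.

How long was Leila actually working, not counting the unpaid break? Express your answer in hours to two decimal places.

The shift: 5:06 AM–4:12 PM = 11 h 6 min; less 45 min break → 10 h 21 min

10.35 hours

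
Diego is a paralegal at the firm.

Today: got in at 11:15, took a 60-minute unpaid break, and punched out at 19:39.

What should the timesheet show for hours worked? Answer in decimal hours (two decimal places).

7.40 hours

Today: 11:15–19:39 = 8 h 24 min; less 60 min break → 7 h 24 min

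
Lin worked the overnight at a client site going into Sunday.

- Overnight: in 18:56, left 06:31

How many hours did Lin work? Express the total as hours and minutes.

11 h 35 min

Overnight: 18:56 → midnight = 5 h 4 min; midnight → 06:31 = 6 h 31 min; span 11 h 35 min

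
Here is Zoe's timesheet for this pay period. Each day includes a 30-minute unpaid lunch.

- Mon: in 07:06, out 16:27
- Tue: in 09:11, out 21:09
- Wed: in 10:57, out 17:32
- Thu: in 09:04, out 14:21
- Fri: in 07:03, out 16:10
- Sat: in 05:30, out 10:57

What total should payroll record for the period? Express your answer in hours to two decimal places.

44.75 hours

Mon: 07:06–16:27 = 9 h 21 min; less 30 min break → 8 h 51 min
Tue: 09:11–21:09 = 11 h 58 min; less 30 min break → 11 h 28 min
Wed: 10:57–17:32 = 6 h 35 min; less 30 min break → 6 h 5 min
Thu: 09:04–14:21 = 5 h 17 min; less 30 min break → 4 h 47 min
Fri: 07:03–16:10 = 9 h 7 min; less 30 min break → 8 h 37 min
Sat: 05:30–10:57 = 5 h 27 min; less 30 min break → 4 h 57 min
Total: 8 h 51 min + 11 h 28 min + 6 h 5 min + 4 h 47 min + 8 h 37 min + 4 h 57 min = 44 h 45 min.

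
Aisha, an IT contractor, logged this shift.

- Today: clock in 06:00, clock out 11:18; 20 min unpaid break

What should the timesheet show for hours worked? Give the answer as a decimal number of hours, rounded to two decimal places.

Today: 06:00–11:18 = 5 h 18 min; less 20 min break → 4 h 58 min

4.97 hours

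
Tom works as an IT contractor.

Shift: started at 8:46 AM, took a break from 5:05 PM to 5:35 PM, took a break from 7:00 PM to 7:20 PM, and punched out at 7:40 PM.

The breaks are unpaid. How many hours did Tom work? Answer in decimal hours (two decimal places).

Shift: 8:46 AM–7:40 PM = 10 h 54 min; less 50 min break → 10 h 4 min

10.07 hours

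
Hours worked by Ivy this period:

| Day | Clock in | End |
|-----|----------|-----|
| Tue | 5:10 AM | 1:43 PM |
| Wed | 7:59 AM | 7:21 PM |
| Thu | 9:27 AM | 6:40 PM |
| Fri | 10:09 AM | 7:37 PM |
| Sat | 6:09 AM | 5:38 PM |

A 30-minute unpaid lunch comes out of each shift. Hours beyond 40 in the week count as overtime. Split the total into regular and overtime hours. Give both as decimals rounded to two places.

Tue: 5:10 AM–1:43 PM = 8 h 33 min; less 30 min break → 8 h 3 min
Wed: 7:59 AM–7:21 PM = 11 h 22 min; less 30 min break → 10 h 52 min
Thu: 9:27 AM–6:40 PM = 9 h 13 min; less 30 min break → 8 h 43 min
Fri: 10:09 AM–7:37 PM = 9 h 28 min; less 30 min break → 8 h 58 min
Sat: 6:09 AM–5:38 PM = 11 h 29 min; less 30 min break → 10 h 59 min
Total worked: 47 h 35 min = 47.58 h.
Threshold 40 h → overtime 7 h 35 min, regular 40 h 0 min.

Regular 40.00 hours, overtime 7.58 hours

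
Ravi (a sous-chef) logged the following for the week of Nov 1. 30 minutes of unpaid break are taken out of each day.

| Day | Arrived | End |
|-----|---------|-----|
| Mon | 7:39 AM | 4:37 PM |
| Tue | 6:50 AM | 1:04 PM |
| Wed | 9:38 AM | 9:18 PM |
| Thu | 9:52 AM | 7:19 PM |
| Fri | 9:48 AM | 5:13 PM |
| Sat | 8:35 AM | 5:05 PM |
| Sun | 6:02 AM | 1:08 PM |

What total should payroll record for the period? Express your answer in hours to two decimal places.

Mon: 7:39 AM–4:37 PM = 8 h 58 min; less 30 min break → 8 h 28 min
Tue: 6:50 AM–1:04 PM = 6 h 14 min; less 30 min break → 5 h 44 min
Wed: 9:38 AM–9:18 PM = 11 h 40 min; less 30 min break → 11 h 10 min
Thu: 9:52 AM–7:19 PM = 9 h 27 min; less 30 min break → 8 h 57 min
Fri: 9:48 AM–5:13 PM = 7 h 25 min; less 30 min break → 6 h 55 min
Sat: 8:35 AM–5:05 PM = 8 h 30 min; less 30 min break → 8 h 0 min
Sun: 6:02 AM–1:08 PM = 7 h 6 min; less 30 min break → 6 h 36 min
Total: 8 h 28 min + 5 h 44 min + 11 h 10 min + 8 h 57 min + 6 h 55 min + 8 h 0 min + 6 h 36 min = 55 h 50 min.

55.83 hours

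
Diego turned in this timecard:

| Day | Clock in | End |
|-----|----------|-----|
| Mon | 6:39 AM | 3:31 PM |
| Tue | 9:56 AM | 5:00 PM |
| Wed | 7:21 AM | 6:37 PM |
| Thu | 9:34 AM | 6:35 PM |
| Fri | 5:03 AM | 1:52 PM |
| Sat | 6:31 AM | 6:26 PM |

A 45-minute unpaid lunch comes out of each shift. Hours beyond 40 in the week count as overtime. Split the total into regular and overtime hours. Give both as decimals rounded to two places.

Regular 40.00 hours, overtime 12.45 hours

Mon: 6:39 AM–3:31 PM = 8 h 52 min; less 45 min break → 8 h 7 min
Tue: 9:56 AM–5:00 PM = 7 h 4 min; less 45 min break → 6 h 19 min
Wed: 7:21 AM–6:37 PM = 11 h 16 min; less 45 min break → 10 h 31 min
Thu: 9:34 AM–6:35 PM = 9 h 1 min; less 45 min break → 8 h 16 min
Fri: 5:03 AM–1:52 PM = 8 h 49 min; less 45 min break → 8 h 4 min
Sat: 6:31 AM–6:26 PM = 11 h 55 min; less 45 min break → 11 h 10 min
Total worked: 52 h 27 min = 52.45 h.
Threshold 40 h → overtime 12 h 27 min, regular 40 h 0 min.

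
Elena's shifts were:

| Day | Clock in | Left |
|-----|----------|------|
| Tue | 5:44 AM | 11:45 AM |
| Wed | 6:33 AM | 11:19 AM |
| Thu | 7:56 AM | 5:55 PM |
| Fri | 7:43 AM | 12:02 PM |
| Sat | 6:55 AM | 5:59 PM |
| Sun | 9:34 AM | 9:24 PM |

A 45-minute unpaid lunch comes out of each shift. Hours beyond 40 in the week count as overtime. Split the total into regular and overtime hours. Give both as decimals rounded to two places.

Regular 40.00 hours, overtime 3.48 hours

Tue: 5:44 AM–11:45 AM = 6 h 1 min; less 45 min break → 5 h 16 min
Wed: 6:33 AM–11:19 AM = 4 h 46 min; less 45 min break → 4 h 1 min
Thu: 7:56 AM–5:55 PM = 9 h 59 min; less 45 min break → 9 h 14 min
Fri: 7:43 AM–12:02 PM = 4 h 19 min; less 45 min break → 3 h 34 min
Sat: 6:55 AM–5:59 PM = 11 h 4 min; less 45 min break → 10 h 19 min
Sun: 9:34 AM–9:24 PM = 11 h 50 min; less 45 min break → 11 h 5 min
Total worked: 43 h 29 min = 43.48 h.
Threshold 40 h → overtime 3 h 29 min, regular 40 h 0 min.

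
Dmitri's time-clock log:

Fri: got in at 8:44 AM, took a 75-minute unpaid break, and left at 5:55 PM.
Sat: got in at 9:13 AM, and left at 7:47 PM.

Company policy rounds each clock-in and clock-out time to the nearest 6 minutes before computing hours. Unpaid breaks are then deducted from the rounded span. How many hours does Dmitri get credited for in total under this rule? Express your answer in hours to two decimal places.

Fri: in 8:44 AM→8:42 AM, out 5:55 PM→5:54 PM; 9 h 12 min − 75 min = 7 h 57 min
Sat: in 9:13 AM→9:12 AM, out 7:47 PM→7:48 PM; 10 h 36 min
Total credited: 18 h 33 min.

18.55 hours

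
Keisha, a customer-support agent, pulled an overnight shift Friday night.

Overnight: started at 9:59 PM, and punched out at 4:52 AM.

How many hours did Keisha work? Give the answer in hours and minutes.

Overnight: 9:59 PM → midnight = 2 h 1 min; midnight → 4:52 AM = 4 h 52 min; span 6 h 53 min

6 h 53 min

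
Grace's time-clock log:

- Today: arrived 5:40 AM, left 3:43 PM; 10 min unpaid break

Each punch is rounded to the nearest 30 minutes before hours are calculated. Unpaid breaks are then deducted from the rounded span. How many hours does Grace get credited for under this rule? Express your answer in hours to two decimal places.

Today: in 5:40 AM→5:30 AM, out 3:43 PM→3:30 PM; 10 h 0 min − 10 min = 9 h 50 min

9.83 hours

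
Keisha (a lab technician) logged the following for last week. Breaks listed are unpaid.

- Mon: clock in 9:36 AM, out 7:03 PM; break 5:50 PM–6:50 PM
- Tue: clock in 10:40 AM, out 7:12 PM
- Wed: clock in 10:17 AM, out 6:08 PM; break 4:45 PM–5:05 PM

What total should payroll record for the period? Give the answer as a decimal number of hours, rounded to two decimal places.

24.50 hours

Mon: 9:36 AM–7:03 PM = 9 h 27 min; less 60 min break → 8 h 27 min
Tue: 10:40 AM–7:12 PM = 8 h 32 min
Wed: 10:17 AM–6:08 PM = 7 h 51 min; less 20 min break → 7 h 31 min
Total: 8 h 27 min + 8 h 32 min + 7 h 31 min = 24 h 30 min.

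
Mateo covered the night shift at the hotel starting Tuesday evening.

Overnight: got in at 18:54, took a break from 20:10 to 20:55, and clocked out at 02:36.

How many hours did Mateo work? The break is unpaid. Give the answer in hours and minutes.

Overnight: 18:54 → midnight = 5 h 6 min; midnight → 02:36 = 2 h 36 min; span 7 h 42 min; less 45 min break → 6 h 57 min

6 h 57 min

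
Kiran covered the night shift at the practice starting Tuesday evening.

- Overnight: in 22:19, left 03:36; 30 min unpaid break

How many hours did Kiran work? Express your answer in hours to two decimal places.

4.78 hours

Overnight: 22:19 → midnight = 1 h 41 min; midnight → 03:36 = 3 h 36 min; span 5 h 17 min; less 30 min break → 4 h 47 min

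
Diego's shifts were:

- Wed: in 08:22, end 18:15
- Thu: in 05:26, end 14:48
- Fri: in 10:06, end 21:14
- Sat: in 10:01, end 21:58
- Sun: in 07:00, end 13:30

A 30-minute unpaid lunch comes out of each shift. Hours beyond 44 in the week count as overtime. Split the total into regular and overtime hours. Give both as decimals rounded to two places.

Wed: 08:22–18:15 = 9 h 53 min; less 30 min break → 9 h 23 min
Thu: 05:26–14:48 = 9 h 22 min; less 30 min break → 8 h 52 min
Fri: 10:06–21:14 = 11 h 8 min; less 30 min break → 10 h 38 min
Sat: 10:01–21:58 = 11 h 57 min; less 30 min break → 11 h 27 min
Sun: 07:00–13:30 = 6 h 30 min; less 30 min break → 6 h 0 min
Total worked: 46 h 20 min = 46.33 h.
Threshold 44 h → overtime 2 h 20 min, regular 44 h 0 min.

Regular 44.00 hours, overtime 2.33 hours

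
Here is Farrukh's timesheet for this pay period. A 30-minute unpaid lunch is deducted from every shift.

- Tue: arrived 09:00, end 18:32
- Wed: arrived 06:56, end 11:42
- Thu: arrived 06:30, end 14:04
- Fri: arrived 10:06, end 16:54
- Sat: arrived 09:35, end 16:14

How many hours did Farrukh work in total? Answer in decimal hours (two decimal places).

Tue: 09:00–18:32 = 9 h 32 min; less 30 min break → 9 h 2 min
Wed: 06:56–11:42 = 4 h 46 min; less 30 min break → 4 h 16 min
Thu: 06:30–14:04 = 7 h 34 min; less 30 min break → 7 h 4 min
Fri: 10:06–16:54 = 6 h 48 min; less 30 min break → 6 h 18 min
Sat: 09:35–16:14 = 6 h 39 min; less 30 min break → 6 h 9 min
Total: 9 h 2 min + 4 h 16 min + 7 h 4 min + 6 h 18 min + 6 h 9 min = 32 h 49 min.

32.82 hours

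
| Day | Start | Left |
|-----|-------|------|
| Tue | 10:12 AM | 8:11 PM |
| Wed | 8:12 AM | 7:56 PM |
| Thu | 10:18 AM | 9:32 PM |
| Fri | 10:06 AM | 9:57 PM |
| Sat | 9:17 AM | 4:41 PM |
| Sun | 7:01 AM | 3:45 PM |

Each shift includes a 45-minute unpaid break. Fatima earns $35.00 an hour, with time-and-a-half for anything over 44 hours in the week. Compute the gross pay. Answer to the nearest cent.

$2192.75

Tue: 10:12 AM–8:11 PM = 9 h 59 min; less 45 min break → 9 h 14 min
Wed: 8:12 AM–7:56 PM = 11 h 44 min; less 45 min break → 10 h 59 min
Thu: 10:18 AM–9:32 PM = 11 h 14 min; less 45 min break → 10 h 29 min
Fri: 10:06 AM–9:57 PM = 11 h 51 min; less 45 min break → 11 h 6 min
Sat: 9:17 AM–4:41 PM = 7 h 24 min; less 45 min break → 6 h 39 min
Sun: 7:01 AM–3:45 PM = 8 h 44 min; less 45 min break → 7 h 59 min
Total worked: 56 h 26 min = 3386 min.
Regular 44 h 0 min = 2640 min at $35.00/h; overtime 12 h 26 min = 746 min at $52.50/h.
Pay = (2640 × $35.00 + 746 × $52.50) ÷ 60 = $2192.75.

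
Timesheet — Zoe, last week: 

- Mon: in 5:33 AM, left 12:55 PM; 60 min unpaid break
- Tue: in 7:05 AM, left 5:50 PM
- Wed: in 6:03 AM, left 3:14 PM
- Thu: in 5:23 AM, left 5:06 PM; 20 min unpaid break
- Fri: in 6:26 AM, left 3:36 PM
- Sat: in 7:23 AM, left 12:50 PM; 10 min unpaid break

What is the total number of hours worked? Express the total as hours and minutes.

Mon: 5:33 AM–12:55 PM = 7 h 22 min; less 60 min break → 6 h 22 min
Tue: 7:05 AM–5:50 PM = 10 h 45 min
Wed: 6:03 AM–3:14 PM = 9 h 11 min
Thu: 5:23 AM–5:06 PM = 11 h 43 min; less 20 min break → 11 h 23 min
Fri: 6:26 AM–3:36 PM = 9 h 10 min
Sat: 7:23 AM–12:50 PM = 5 h 27 min; less 10 min break → 5 h 17 min
Total: 6 h 22 min + 10 h 45 min + 9 h 11 min + 11 h 23 min + 9 h 10 min + 5 h 17 min = 52 h 8 min.

52 h 8 min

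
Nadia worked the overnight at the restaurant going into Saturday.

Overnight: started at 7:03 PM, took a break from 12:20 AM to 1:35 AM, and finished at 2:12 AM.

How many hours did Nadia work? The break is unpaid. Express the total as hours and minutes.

Overnight: 7:03 PM → midnight = 4 h 57 min; midnight → 2:12 AM = 2 h 12 min; span 7 h 9 min; less 75 min break → 5 h 54 min

5 h 54 min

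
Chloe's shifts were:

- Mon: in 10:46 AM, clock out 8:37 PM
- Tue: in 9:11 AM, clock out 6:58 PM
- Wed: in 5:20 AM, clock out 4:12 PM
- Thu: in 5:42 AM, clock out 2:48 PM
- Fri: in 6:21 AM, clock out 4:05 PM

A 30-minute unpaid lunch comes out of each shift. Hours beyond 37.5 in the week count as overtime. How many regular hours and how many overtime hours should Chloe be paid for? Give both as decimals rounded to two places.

Regular 37.50 hours, overtime 9.33 hours

Mon: 10:46 AM–8:37 PM = 9 h 51 min; less 30 min break → 9 h 21 min
Tue: 9:11 AM–6:58 PM = 9 h 47 min; less 30 min break → 9 h 17 min
Wed: 5:20 AM–4:12 PM = 10 h 52 min; less 30 min break → 10 h 22 min
Thu: 5:42 AM–2:48 PM = 9 h 6 min; less 30 min break → 8 h 36 min
Fri: 6:21 AM–4:05 PM = 9 h 44 min; less 30 min break → 9 h 14 min
Total worked: 46 h 50 min = 46.83 h.
Threshold 37.5 h → overtime 9 h 20 min, regular 37 h 30 min.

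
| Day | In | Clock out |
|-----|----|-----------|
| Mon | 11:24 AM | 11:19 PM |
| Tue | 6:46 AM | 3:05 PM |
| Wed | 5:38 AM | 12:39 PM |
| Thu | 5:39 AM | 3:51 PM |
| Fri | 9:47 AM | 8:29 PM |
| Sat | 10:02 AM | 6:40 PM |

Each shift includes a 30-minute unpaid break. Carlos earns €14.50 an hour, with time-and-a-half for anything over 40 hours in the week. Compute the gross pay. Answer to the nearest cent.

Mon: 11:24 AM–11:19 PM = 11 h 55 min; less 30 min break → 11 h 25 min
Tue: 6:46 AM–3:05 PM = 8 h 19 min; less 30 min break → 7 h 49 min
Wed: 5:38 AM–12:39 PM = 7 h 1 min; less 30 min break → 6 h 31 min
Thu: 5:39 AM–3:51 PM = 10 h 12 min; less 30 min break → 9 h 42 min
Fri: 9:47 AM–8:29 PM = 10 h 42 min; less 30 min break → 10 h 12 min
Sat: 10:02 AM–6:40 PM = 8 h 38 min; less 30 min break → 8 h 8 min
Total worked: 53 h 47 min = 3227 min.
Regular 40 h 0 min = 2400 min at €14.50/h; overtime 13 h 47 min = 827 min at €21.75/h.
Pay = (2400 × €14.50 + 827 × €21.75) ÷ 60 = €879.79.

€879.79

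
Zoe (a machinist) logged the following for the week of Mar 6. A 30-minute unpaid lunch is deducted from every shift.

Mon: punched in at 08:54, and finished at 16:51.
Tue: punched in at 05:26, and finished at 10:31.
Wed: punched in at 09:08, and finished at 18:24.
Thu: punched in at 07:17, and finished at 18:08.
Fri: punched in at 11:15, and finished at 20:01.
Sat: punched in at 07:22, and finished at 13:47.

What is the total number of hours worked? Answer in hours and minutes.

45 h 20 min

Mon: 08:54–16:51 = 7 h 57 min; less 30 min break → 7 h 27 min
Tue: 05:26–10:31 = 5 h 5 min; less 30 min break → 4 h 35 min
Wed: 09:08–18:24 = 9 h 16 min; less 30 min break → 8 h 46 min
Thu: 07:17–18:08 = 10 h 51 min; less 30 min break → 10 h 21 min
Fri: 11:15–20:01 = 8 h 46 min; less 30 min break → 8 h 16 min
Sat: 07:22–13:47 = 6 h 25 min; less 30 min break → 5 h 55 min
Total: 7 h 27 min + 4 h 35 min + 8 h 46 min + 10 h 21 min + 8 h 16 min + 5 h 55 min = 45 h 20 min.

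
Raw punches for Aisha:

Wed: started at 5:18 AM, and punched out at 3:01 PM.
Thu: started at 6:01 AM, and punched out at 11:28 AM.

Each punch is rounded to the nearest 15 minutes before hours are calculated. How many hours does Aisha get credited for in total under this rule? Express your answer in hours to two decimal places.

15.25 hours

Wed: in 5:18 AM→5:15 AM, out 3:01 PM→3:00 PM; 9 h 45 min
Thu: in 6:01 AM→6:00 AM, out 11:28 AM→11:30 AM; 5 h 30 min
Total credited: 15 h 15 min.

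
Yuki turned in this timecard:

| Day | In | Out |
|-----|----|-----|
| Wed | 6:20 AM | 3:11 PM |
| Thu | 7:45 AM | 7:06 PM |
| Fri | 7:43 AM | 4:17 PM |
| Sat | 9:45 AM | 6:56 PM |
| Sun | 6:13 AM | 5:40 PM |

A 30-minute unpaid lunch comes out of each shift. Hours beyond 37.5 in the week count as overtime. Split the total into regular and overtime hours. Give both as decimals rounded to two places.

Wed: 6:20 AM–3:11 PM = 8 h 51 min; less 30 min break → 8 h 21 min
Thu: 7:45 AM–7:06 PM = 11 h 21 min; less 30 min break → 10 h 51 min
Fri: 7:43 AM–4:17 PM = 8 h 34 min; less 30 min break → 8 h 4 min
Sat: 9:45 AM–6:56 PM = 9 h 11 min; less 30 min break → 8 h 41 min
Sun: 6:13 AM–5:40 PM = 11 h 27 min; less 30 min break → 10 h 57 min
Total worked: 46 h 54 min = 46.90 h.
Threshold 37.5 h → overtime 9 h 24 min, regular 37 h 30 min.

Regular 37.50 hours, overtime 9.40 hours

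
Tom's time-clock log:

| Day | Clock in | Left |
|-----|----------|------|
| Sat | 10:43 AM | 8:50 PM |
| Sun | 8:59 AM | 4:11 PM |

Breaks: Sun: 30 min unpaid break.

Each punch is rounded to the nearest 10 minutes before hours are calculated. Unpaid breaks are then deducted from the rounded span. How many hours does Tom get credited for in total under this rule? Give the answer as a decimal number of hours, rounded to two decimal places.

16.83 hours

Sat: in 10:43 AM→10:40 AM, out 8:50 PM→8:50 PM; 10 h 10 min
Sun: in 8:59 AM→9:00 AM, out 4:11 PM→4:10 PM; 7 h 10 min − 30 min = 6 h 40 min
Total credited: 16 h 50 min.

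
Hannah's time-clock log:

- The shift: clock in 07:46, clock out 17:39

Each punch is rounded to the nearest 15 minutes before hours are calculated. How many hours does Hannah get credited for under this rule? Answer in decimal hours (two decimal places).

The shift: in 07:46→07:45, out 17:39→17:45; 10 h 0 min

10.00 hours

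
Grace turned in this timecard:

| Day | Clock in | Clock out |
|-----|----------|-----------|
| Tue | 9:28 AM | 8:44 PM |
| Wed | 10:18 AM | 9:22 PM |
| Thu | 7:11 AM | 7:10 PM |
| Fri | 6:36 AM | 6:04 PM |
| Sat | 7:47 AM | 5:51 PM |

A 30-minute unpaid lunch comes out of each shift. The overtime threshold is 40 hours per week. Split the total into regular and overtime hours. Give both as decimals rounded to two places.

Regular 40.00 hours, overtime 13.35 hours

Tue: 9:28 AM–8:44 PM = 11 h 16 min; less 30 min break → 10 h 46 min
Wed: 10:18 AM–9:22 PM = 11 h 4 min; less 30 min break → 10 h 34 min
Thu: 7:11 AM–7:10 PM = 11 h 59 min; less 30 min break → 11 h 29 min
Fri: 6:36 AM–6:04 PM = 11 h 28 min; less 30 min break → 10 h 58 min
Sat: 7:47 AM–5:51 PM = 10 h 4 min; less 30 min break → 9 h 34 min
Total worked: 53 h 21 min = 53.35 h.
Threshold 40 h → overtime 13 h 21 min, regular 40 h 0 min.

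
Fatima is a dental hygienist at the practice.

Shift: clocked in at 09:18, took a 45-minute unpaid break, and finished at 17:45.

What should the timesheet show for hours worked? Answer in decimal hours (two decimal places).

7.70 hours

Shift: 09:18–17:45 = 8 h 27 min; less 45 min break → 7 h 42 min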